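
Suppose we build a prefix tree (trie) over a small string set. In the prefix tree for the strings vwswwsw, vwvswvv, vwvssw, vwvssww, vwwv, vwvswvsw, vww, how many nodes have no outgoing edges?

A leaf is a node with no children — equivalently, the end of a word that is not a proper prefix of any other stored word.
Those words: "vwswwsw", "vwvssww", "vwvswvsw", "vwvswvv", "vwwv"
Leaf count: 5

5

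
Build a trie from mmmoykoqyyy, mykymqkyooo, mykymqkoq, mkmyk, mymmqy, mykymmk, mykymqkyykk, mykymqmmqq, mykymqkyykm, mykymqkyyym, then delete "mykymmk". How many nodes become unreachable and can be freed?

2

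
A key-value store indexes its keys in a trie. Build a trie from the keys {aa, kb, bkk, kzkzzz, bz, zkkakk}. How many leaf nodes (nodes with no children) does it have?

A leaf is a node with no children — equivalently, the end of a word that is not a proper prefix of any other stored word.
Those words: "aa", "bkk", "bz", "kb", "kzkzzz", "zkkakk"
Leaf count: 6

6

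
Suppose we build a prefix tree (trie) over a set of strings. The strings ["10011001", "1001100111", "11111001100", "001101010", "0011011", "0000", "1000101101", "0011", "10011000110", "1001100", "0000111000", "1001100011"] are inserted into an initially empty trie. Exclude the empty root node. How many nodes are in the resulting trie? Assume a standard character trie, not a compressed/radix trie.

Count nodes per top-level branch (shared prefixes stored once):
  '0'-branch (0000, 0000111000, 0011, 001101010, 0011011): 18 nodes
  '1'-branch (1000101101, 1001100, 1001100011, 10011000110, 10011001, 1001100111, 11111001100): 31 nodes
Sum: 49

49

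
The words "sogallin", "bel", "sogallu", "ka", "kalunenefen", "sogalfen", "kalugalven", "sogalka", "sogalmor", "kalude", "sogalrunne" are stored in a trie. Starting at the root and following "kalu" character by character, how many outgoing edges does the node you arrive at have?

Follow the path "kalu" to its node, then look at its outgoing edges.
Distinct next characters after "kalu": d, g, n.
That node has 3 child edges.

3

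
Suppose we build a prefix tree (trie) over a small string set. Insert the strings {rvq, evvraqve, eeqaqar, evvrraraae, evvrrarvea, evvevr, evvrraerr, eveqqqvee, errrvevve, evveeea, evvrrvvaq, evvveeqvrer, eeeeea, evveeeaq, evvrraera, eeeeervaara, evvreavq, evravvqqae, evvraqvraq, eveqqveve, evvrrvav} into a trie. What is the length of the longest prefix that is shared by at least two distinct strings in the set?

The deepest shared node is where two words last agree before diverging.
e.g. "evvrraera" and "evvrraerr" share the prefix "evvrraer" of length 8; no pair shares a longer one.
Longest shared-prefix length: 8

8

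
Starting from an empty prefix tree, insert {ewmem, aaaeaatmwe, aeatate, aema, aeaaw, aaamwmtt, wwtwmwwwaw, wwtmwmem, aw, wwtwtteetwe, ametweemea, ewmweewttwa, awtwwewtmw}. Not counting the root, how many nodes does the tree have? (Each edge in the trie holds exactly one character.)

Insert word by word; a character creates a node only if that edge doesn't already exist:
  "ewmem" → 5 new (e, w, m, e, m)
  "aaaeaatmwe" → 10 new (a, a, a, e, a, a, t, m, w, e)
  "aeatate" → prefix "a" already present; 6 new (e, a, t, a, t, e)
  "aema" → prefix "ae" already present; 2 new (m, a)
  "aeaaw" → prefix "aea" already present; 2 new (a, w)
  "aaamwmtt" → prefix "aaa" already present; 5 new (m, w, m, t, t)
  "wwtwmwwwaw" → 10 new (w, w, t, w, m, w, w, w, a, w)
  "wwtmwmem" → prefix "wwt" already present; 5 new (m, w, m, e, m)
  "aw" → prefix "a" already present; 1 new (w)
  "wwtwtteetwe" → prefix "wwtw" already present; 7 new (t, t, e, e, t, w, e)
  "ametweemea" → prefix "a" already present; 9 new (m, e, t, w, e, e, m, e, a)
  "ewmweewttwa" → prefix "ewm" already present; 8 new (w, e, e, w, t, t, w, a)
  "awtwwewtmw" → prefix "aw" already present; 8 new (t, w, w, e, w, t, m, w)
Total nodes = 5 + 10 + 6 + 2 + 2 + 5 + 10 + 5 + 1 + 7 + 9 + 8 + 8 = 78

78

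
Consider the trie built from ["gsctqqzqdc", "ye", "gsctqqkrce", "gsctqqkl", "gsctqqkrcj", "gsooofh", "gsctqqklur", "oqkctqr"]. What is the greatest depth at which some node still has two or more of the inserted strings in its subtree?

9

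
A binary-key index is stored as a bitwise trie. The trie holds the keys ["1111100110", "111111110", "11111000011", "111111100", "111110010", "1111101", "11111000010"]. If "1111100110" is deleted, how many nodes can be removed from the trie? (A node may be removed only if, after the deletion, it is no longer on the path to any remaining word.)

2

After clearing the end-marker at "1111100110", prune upward until reaching a node still needed by another word.
The suffix "10" (2 nodes) is used only by "1111100110"; the node for "11111001" still has the child "0", so pruning stops there.
Nodes removed: 2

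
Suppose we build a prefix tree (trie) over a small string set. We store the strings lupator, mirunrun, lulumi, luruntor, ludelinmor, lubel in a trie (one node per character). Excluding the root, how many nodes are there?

36

Trie structure (* marks end of a word):
(root)
├─ l
│  └─ u
│     ├─ b
│     │  └─ e
│     │     └─ l *
│     ├─ d
│     │  └─ e
│     │     └─ l
│     │        └─ i
│     │           └─ n
│     │              └─ m
│     │                 └─ o
│     │                    └─ r *
│     ├─ l
│     │  └─ u
│     │     └─ m
│     │        └─ i *
│     ├─ p
│     │  └─ a
│     │     └─ t
│     │        └─ o
│     │           └─ r *
│     └─ r
│        └─ u
│           └─ n
│              └─ t
│                 └─ o
│                    └─ r *
└─ m
   └─ i
      └─ r
         └─ u
            └─ n
               └─ r
                  └─ u
                     └─ n *
Counting every labelled node above: 36.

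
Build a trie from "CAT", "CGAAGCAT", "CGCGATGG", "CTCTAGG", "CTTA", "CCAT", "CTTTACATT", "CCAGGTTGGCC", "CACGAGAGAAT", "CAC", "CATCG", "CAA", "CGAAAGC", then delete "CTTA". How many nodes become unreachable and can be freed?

After clearing the end-marker at "CTTA", prune upward until reaching a node still needed by another word.
The suffix "A" (1 node) is used only by "CTTA"; the node for "CTT" still has the child "T", so pruning stops there.
Nodes removed: 1

1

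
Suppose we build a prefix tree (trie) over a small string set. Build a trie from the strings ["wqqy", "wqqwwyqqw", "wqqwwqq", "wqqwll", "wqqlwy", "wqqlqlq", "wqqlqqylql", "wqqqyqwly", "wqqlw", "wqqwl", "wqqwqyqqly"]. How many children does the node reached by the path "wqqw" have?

3

Walk "wqqw" from the root, arriving at one node.
Characters that immediately follow "wqqw" among the stored strings: {l, q, w}.
That node has 3 child edges.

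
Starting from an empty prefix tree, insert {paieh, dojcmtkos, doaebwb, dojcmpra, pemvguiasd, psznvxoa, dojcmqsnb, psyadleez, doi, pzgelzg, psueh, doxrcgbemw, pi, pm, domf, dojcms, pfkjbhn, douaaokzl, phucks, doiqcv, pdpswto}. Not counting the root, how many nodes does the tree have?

Insert word by word; a character creates a node only if that edge doesn't already exist:
  "paieh" → 5 new (p, a, i, e, h)
  "dojcmtkos" → 9 new (d, o, j, c, m, t, k, o, s)
  "doaebwb" → prefix "do" already present; 5 new (a, e, b, w, b)
  "dojcmpra" → prefix "dojcm" already present; 3 new (p, r, a)
  "pemvguiasd" → prefix "p" already present; 9 new (e, m, v, g, u, i, a, s, d)
  "psznvxoa" → prefix "p" already present; 7 new (s, z, n, v, x, o, a)
  "dojcmqsnb" → prefix "dojcm" already present; 4 new (q, s, n, b)
  "psyadleez" → prefix "ps" already present; 7 new (y, a, d, l, e, e, z)
  "doi" → prefix "do" already present; 1 new (i)
  "pzgelzg" → prefix "p" already present; 6 new (z, g, e, l, z, g)
  "psueh" → prefix "ps" already present; 3 new (u, e, h)
  "doxrcgbemw" → prefix "do" already present; 8 new (x, r, c, g, b, e, m, w)
  "pi" → prefix "p" already present; 1 new (i)
  "pm" → prefix "p" already present; 1 new (m)
  "domf" → prefix "do" already present; 2 new (m, f)
  "dojcms" → prefix "dojcm" already present; 1 new (s)
  "pfkjbhn" → prefix "p" already present; 6 new (f, k, j, b, h, n)
  "douaaokzl" → prefix "do" already present; 7 new (u, a, a, o, k, z, l)
  "phucks" → prefix "p" already present; 5 new (h, u, c, k, s)
  "doiqcv" → prefix "doi" already present; 3 new (q, c, v)
  "pdpswto" → prefix "p" already present; 6 new (d, p, s, w, t, o)
Total nodes = 5 + 9 + 5 + 3 + 9 + 7 + 4 + 7 + 1 + 6 + 3 + 8 + 1 + 1 + 2 + 1 + 6 + 7 + 5 + 3 + 6 = 99

99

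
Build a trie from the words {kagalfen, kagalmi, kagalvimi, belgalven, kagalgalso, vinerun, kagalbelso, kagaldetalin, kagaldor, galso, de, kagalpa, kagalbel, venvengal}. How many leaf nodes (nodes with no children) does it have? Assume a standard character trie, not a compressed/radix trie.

Leaves are exactly the stored words that no other stored word extends.
Those words: "belgalven", "de", "galso", "kagalbelso", "kagaldetalin", "kagaldor", "kagalfen", "kagalgalso", "kagalmi", "kagalpa", "kagalvimi", "venvengal", "vinerun"
Leaf count: 13

13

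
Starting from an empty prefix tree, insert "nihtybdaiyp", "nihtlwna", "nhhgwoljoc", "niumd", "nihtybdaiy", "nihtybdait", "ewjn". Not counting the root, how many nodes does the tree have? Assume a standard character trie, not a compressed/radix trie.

Trie structure (* marks end of a word):
(root)
├─ e
│  └─ w
│     └─ j
│        └─ n *
└─ n
   ├─ h
   │  └─ h
   │     └─ g
   │        └─ w
   │           └─ o
   │              └─ l
   │                 └─ j
   │                    └─ o
   │                       └─ c *
   └─ i
      ├─ h
      │  └─ t
      │     ├─ l
      │     │  └─ w
      │     │     └─ n
      │     │        └─ a *
      │     └─ y
      │        └─ b
      │           └─ d
      │              └─ a
      │                 └─ i
      │                    ├─ t *
      │                    └─ y *
      │                       └─ p *
      └─ u
         └─ m
            └─ d *
Counting every labelled node above: 32.

32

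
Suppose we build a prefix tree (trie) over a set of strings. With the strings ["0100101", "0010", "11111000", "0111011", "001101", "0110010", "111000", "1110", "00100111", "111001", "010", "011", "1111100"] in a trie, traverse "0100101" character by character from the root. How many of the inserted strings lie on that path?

2

Traverse "0100101" character by character; count nodes along the way that are marked as word ends.
Prefixes of the query that are stored words: "010", "0100101"
Count: 2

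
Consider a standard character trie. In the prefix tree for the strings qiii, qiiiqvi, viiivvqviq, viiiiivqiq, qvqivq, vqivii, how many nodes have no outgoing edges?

5

A leaf is a node with no children — equivalently, the end of a word that is not a proper prefix of any other stored word.
Those words: "qiiiqvi", "qvqivq", "viiiiivqiq", "viiivvqviq", "vqivii"
Leaf count: 5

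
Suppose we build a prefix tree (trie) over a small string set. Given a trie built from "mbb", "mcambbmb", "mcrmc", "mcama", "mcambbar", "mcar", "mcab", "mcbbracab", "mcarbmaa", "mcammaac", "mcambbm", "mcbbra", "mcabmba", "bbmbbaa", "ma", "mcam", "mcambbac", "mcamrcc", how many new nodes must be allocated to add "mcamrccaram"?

"mcamrcc" is already a path in the trie; the remaining "aram" must be added.
Each of the 4 remaining characters creates one node.

4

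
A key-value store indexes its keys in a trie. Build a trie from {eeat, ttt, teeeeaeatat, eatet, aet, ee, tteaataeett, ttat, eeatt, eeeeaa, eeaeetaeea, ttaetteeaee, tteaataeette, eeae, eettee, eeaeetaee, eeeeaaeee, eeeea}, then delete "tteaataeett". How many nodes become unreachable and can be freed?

After clearing the end-marker at "tteaataeett", prune upward until reaching a node still needed by another word.
Every node on "tteaataeett" is still needed (e.g. by "tteaataeette"), so nothing is freed.
Nodes removed: 0

0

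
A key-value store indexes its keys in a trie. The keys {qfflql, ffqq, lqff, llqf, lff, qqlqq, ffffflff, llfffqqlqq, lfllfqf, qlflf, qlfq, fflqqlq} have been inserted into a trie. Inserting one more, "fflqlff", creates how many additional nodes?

3

Walking "fflqlff" from the root, the first 4 characters ("fflq") follow existing edges; "l" is the first miss.
Each of the 3 remaining characters creates one node.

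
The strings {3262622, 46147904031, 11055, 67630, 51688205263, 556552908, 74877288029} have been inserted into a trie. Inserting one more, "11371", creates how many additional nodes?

3

The longest prefix of "11371" already in the trie is "11" (length 2).
So 5 − 2 = 3 new nodes.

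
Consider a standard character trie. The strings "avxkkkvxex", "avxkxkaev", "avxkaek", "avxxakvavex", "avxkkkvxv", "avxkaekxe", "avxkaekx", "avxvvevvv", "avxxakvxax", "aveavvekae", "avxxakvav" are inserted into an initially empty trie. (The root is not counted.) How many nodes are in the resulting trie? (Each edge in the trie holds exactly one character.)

Insert word by word; a character creates a node only if that edge doesn't already exist:
  "avxkkkvxex" → 10 new (a, v, x, k, k, k, v, x, e, x)
  "avxkxkaev" → prefix "avxk" already present; 5 new (x, k, a, e, v)
  "avxkaek" → prefix "avxk" already present; 3 new (a, e, k)
  "avxxakvavex" → prefix "avx" already present; 8 new (x, a, k, v, a, v, e, x)
  "avxkkkvxv" → prefix "avxkkkvx" already present; 1 new (v)
  "avxkaekxe" → prefix "avxkaek" already present; 2 new (x, e)
  "avxkaekx" → prefix "avxkaekx" already present; 0 new (none)
  "avxvvevvv" → prefix "avx" already present; 6 new (v, v, e, v, v, v)
  "avxxakvxax" → prefix "avxxakv" already present; 3 new (x, a, x)
  "aveavvekae" → prefix "av" already present; 8 new (e, a, v, v, e, k, a, e)
  "avxxakvav" → prefix "avxxakvav" already present; 0 new (none)
Total nodes = 10 + 5 + 3 + 8 + 1 + 2 + 0 + 6 + 3 + 8 + 0 = 46

46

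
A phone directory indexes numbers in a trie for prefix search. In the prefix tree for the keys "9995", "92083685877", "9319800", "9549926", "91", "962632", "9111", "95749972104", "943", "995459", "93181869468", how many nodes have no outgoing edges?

Leaves are exactly the stored words that no other stored word extends.
Those words: "9111", "92083685877", "93181869468", "9319800", "943", "9549926", "95749972104", "962632", "995459", "9995"
Leaf count: 10

10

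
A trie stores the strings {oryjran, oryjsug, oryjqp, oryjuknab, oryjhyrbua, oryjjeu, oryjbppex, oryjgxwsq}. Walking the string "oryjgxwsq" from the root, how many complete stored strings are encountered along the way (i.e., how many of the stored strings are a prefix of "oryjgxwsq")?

1

Walk "oryjgxwsq" from the root; an end-of-word marker is hit whenever a stored word is a prefix of "oryjgxwsq".
Prefixes of the query that are stored words: "oryjgxwsq"
Count: 1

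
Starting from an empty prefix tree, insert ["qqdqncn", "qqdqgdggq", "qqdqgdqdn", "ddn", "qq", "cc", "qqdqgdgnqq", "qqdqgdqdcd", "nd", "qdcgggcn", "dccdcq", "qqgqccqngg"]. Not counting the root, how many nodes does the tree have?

Count nodes per top-level branch (shared prefixes stored once):
  'c'-branch (cc): 2 nodes
  'd'-branch (dccdcq, ddn): 8 nodes
  'n'-branch (nd): 2 nodes
  'q'-branch (qdcgggcn, qq, qqdqgdggq, qqdqgdgnqq, qqdqgdqdcd, qqdqgdqdn, qqdqncn, qqgqccqngg): 35 nodes
Sum: 47

47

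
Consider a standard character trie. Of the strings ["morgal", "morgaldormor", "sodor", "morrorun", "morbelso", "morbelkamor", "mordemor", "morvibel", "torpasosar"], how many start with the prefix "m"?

Walk to "m"; the words in its subtree are exactly those with that prefix.
Matches: "morbelkamor", "morbelso", "mordemor", "morgal", "morgaldormor", "morrorun", "morvibel"
Count: 7

7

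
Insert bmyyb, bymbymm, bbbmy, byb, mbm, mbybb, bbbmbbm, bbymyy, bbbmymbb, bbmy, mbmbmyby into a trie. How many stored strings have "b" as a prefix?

Filter for entries beginning with "b":
Words under "b": bbbmbbm, bbbmy, bbbmymbb, bbmy, bbymyy, bmyyb, byb, bymbymm
Count: 8

8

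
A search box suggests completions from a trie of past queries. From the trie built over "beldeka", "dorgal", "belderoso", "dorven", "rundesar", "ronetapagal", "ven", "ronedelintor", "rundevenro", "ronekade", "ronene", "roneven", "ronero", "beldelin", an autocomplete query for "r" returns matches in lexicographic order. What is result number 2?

ronekade

DFS of the "r" subtree visits, in order: "ronedelintor", "ronekade", "ronene", "ronero", "ronetapagal", "roneven", "rundesar", "rundevenro"
Position 2: ronekade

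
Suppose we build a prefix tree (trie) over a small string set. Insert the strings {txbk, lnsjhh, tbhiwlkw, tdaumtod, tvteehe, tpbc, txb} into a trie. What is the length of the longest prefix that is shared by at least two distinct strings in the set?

The deepest shared node is where two words last agree before diverging.
e.g. "txb" and "txbk" share the prefix "txb" of length 3; no pair shares a longer one.
Longest shared-prefix length: 3

3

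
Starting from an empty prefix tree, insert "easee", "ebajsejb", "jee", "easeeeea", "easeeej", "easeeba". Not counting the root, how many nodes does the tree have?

21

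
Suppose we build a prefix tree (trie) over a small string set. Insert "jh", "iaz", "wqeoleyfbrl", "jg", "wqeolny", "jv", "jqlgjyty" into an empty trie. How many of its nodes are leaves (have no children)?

7

A leaf is a node with no children — equivalently, the end of a word that is not a proper prefix of any other stored word.
Those words: "iaz", "jg", "jh", "jqlgjyty", "jv", "wqeoleyfbrl", "wqeolny"
Leaf count: 7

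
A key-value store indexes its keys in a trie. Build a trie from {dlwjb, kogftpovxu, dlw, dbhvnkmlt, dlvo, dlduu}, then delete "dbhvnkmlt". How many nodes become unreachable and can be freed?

8

Walk "dbhvnkmlt" from the leaf back toward the root, removing each node that no remaining word uses.
The suffix "bhvnkmlt" (8 nodes) is used only by "dbhvnkmlt"; the node for "d" still has the child "l", so pruning stops there.
Nodes removed: 8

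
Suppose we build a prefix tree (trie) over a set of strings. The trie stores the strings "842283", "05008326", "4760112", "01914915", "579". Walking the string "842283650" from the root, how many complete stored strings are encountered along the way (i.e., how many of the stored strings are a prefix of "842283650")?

Walk "842283650" from the root; an end-of-word marker is hit whenever a stored word is a prefix of "842283650".
Prefixes of the query that are stored words: "842283"
Count: 1

1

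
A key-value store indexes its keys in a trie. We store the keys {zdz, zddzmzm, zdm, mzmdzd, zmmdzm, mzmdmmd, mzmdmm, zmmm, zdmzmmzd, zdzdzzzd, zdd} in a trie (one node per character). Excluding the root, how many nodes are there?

34

Insert word by word; a character creates a node only if that edge doesn't already exist:
  "zdz" → 3 new (z, d, z)
  "zddzmzm" → prefix "zd" already present; 5 new (d, z, m, z, m)
  "zdm" → prefix "zd" already present; 1 new (m)
  "mzmdzd" → 6 new (m, z, m, d, z, d)
  "zmmdzm" → prefix "z" already present; 5 new (m, m, d, z, m)
  "mzmdmmd" → prefix "mzmd" already present; 3 new (m, m, d)
  "mzmdmm" → prefix "mzmdmm" already present; 0 new (none)
  "zmmm" → prefix "zmm" already present; 1 new (m)
  "zdmzmmzd" → prefix "zdm" already present; 5 new (z, m, m, z, d)
  "zdzdzzzd" → prefix "zdz" already present; 5 new (d, z, z, z, d)
  "zdd" → prefix "zdd" already present; 0 new (none)
Total nodes = 3 + 5 + 1 + 6 + 5 + 3 + 0 + 1 + 5 + 5 + 0 = 34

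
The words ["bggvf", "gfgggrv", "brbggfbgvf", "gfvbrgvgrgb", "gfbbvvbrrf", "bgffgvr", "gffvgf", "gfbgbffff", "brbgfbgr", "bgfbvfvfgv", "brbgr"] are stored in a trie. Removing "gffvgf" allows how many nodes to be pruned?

4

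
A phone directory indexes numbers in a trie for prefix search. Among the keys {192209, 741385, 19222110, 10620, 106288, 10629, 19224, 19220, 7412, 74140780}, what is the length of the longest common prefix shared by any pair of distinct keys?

5

Look for the deepest trie node that still has at least two words in its subtree.
e.g. "19220" and "192209" share the prefix "19220" of length 5; no pair shares a longer one.
Longest shared-prefix length: 5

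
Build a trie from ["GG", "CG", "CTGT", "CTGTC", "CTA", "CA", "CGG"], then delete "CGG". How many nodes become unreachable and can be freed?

1

Walk "CGG" from the leaf back toward the root, removing each node that no remaining word uses.
The suffix "G" (1 node) is used only by "CGG"; "CG" is itself a stored word, so pruning stops there.
Nodes removed: 1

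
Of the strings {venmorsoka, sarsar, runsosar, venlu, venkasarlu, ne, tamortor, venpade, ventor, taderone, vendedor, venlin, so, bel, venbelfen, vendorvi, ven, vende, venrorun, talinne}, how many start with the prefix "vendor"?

Traverse to the node for "vendor", then collect every word in that subtree.
Matches: "vendorvi"
Count: 1

1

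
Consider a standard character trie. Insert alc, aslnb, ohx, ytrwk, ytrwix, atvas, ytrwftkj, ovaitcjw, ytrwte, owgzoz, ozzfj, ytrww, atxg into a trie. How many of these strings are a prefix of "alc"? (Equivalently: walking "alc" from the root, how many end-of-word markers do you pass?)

1

Traverse "alc" character by character; count nodes along the way that are marked as word ends.
Prefixes of the query that are stored words: "alc"
Count: 1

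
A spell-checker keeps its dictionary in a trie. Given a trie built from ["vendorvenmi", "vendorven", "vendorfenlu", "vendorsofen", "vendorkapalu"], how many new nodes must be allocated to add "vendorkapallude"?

4

"vendorkapal" is already a path in the trie; the remaining "lude" must be added.
Each of the 4 remaining characters creates one node.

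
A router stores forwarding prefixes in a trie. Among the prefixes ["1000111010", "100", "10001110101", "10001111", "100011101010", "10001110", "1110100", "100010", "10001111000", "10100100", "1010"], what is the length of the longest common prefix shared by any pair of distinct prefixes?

Equivalently: take the maximum, over all pairs, of their longest common prefix length.
"10001110101" and "100011101010" agree on "10001110101" (11 characters) before diverging; nothing deeper is shared.
Longest shared-prefix length: 11

11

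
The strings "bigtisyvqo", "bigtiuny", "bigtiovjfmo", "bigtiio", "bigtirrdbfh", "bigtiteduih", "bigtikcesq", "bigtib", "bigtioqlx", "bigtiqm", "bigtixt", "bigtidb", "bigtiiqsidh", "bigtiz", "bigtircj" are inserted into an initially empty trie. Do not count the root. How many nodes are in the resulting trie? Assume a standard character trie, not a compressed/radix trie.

Trace insertions, counting only characters that open a new branch:
  "bigtisyvqo" → 10 new (b, i, g, t, i, s, y, v, q, o)
  "bigtiuny" → prefix "bigti" already present; 3 new (u, n, y)
  "bigtiovjfmo" → prefix "bigti" already present; 6 new (o, v, j, f, m, o)
  "bigtiio" → prefix "bigti" already present; 2 new (i, o)
  "bigtirrdbfh" → prefix "bigti" already present; 6 new (r, r, d, b, f, h)
  "bigtiteduih" → prefix "bigti" already present; 6 new (t, e, d, u, i, h)
  "bigtikcesq" → prefix "bigti" already present; 5 new (k, c, e, s, q)
  "bigtib" → prefix "bigti" already present; 1 new (b)
  "bigtioqlx" → prefix "bigtio" already present; 3 new (q, l, x)
  "bigtiqm" → prefix "bigti" already present; 2 new (q, m)
  "bigtixt" → prefix "bigti" already present; 2 new (x, t)
  "bigtidb" → prefix "bigti" already present; 2 new (d, b)
  "bigtiiqsidh" → prefix "bigtii" already present; 5 new (q, s, i, d, h)
  "bigtiz" → prefix "bigti" already present; 1 new (z)
  "bigtircj" → prefix "bigtir" already present; 2 new (c, j)
Total nodes = 10 + 3 + 6 + 2 + 6 + 6 + 5 + 1 + 3 + 2 + 2 + 2 + 5 + 1 + 2 = 56

56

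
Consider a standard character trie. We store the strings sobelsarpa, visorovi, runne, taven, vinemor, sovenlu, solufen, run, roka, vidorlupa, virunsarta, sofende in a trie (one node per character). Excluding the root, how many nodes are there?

66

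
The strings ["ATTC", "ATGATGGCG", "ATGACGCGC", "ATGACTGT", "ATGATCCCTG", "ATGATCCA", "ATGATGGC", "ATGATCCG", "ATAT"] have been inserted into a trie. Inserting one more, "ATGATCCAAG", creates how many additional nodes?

The longest prefix of "ATGATCCAAG" already in the trie is "ATGATCCA" (length 8).
Each of the 2 remaining characters creates one node.

2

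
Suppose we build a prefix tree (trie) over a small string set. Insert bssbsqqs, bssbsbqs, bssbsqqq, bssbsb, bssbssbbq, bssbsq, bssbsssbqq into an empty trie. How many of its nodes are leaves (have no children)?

Leaves are exactly the stored words that no other stored word extends.
Those words: "bssbsbqs", "bssbsqqq", "bssbsqqs", "bssbssbbq", "bssbsssbqq"
Leaf count: 5

5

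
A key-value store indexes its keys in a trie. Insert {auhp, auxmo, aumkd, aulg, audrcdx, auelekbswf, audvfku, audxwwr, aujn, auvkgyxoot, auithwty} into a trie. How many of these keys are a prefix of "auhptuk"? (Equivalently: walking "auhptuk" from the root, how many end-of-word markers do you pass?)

1

Traverse "auhptuk" character by character; count nodes along the way that are marked as word ends.
Prefixes of the query that are stored words: "auhp"
Count: 1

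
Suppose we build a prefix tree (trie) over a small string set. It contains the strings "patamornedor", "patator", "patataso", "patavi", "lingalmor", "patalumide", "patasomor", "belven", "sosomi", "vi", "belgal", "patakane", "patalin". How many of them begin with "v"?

1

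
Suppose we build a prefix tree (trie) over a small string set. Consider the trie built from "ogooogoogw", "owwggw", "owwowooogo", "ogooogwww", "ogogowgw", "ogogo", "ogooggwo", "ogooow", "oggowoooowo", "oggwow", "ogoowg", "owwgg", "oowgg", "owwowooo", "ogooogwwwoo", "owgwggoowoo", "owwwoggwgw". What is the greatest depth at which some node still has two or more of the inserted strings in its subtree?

Equivalently: take the maximum, over all pairs, of their longest common prefix length.
e.g. "ogooogwww" and "ogooogwwwoo" share the prefix "ogooogwww" of length 9; no pair shares a longer one.
Longest shared-prefix length: 9

9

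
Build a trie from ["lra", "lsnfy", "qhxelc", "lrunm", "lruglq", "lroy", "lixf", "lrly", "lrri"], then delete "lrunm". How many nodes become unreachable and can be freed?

2

A node on "lrunm"'s path can go only if nothing else ends at it or branches off below it.
The suffix "nm" (2 nodes) is used only by "lrunm"; the node for "lru" still has the child "g", so pruning stops there.
Nodes removed: 2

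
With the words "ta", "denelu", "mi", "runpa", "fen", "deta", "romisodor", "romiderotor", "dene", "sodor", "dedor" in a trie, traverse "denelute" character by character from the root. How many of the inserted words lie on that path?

2

Walk "denelute" from the root; an end-of-word marker is hit whenever a stored word is a prefix of "denelute".
Prefixes of the query that are stored words: "dene", "denelu"
Count: 2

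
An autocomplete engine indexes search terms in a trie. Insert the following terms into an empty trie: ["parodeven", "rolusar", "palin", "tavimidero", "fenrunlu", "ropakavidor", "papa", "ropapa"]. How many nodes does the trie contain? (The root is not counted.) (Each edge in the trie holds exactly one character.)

50

Insert word by word; a character creates a node only if that edge doesn't already exist:
  "parodeven" → 9 new (p, a, r, o, d, e, v, e, n)
  "rolusar" → 7 new (r, o, l, u, s, a, r)
  "palin" → prefix "pa" already present; 3 new (l, i, n)
  "tavimidero" → 10 new (t, a, v, i, m, i, d, e, r, o)
  "fenrunlu" → 8 new (f, e, n, r, u, n, l, u)
  "ropakavidor" → prefix "ro" already present; 9 new (p, a, k, a, v, i, d, o, r)
  "papa" → prefix "pa" already present; 2 new (p, a)
  "ropapa" → prefix "ropa" already present; 2 new (p, a)
Total nodes = 9 + 7 + 3 + 10 + 8 + 9 + 2 + 2 = 50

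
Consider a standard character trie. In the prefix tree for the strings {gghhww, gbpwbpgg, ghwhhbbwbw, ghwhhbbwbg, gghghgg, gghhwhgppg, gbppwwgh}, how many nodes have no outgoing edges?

7

A leaf is a node with no children — equivalently, the end of a word that is not a proper prefix of any other stored word.
Those words: "gbppwwgh", "gbpwbpgg", "gghghgg", "gghhwhgppg", "gghhww", "ghwhhbbwbg", "ghwhhbbwbw"
Leaf count: 7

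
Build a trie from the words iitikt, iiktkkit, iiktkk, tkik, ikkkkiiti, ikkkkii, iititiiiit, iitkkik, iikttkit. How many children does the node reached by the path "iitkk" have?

The children of the "iitkk" node are the distinct next characters among strings starting with "iitkk".
Characters that immediately follow "iitkk" among the stored strings: {i}.
That node has 1 child edge.

1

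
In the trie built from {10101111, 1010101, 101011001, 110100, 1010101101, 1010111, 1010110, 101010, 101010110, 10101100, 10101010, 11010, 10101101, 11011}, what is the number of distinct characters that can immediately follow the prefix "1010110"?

2

Follow the path "1010110" to its node, then look at its outgoing edges.
Distinct next characters after "1010110": 0, 1.
That node has 2 child edges.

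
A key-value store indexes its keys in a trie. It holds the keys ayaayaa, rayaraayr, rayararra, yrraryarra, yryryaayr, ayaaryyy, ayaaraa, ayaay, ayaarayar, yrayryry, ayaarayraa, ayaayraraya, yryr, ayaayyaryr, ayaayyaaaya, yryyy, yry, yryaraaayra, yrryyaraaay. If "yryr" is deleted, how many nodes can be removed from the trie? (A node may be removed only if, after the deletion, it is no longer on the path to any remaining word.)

0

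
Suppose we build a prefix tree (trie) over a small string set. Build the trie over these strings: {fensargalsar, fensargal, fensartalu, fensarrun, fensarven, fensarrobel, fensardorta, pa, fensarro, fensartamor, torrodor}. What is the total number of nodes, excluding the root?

For each word, the new-node count is its length minus the longest prefix already in the trie:
  "fensargalsar" → 12 new (f, e, n, s, a, r, g, a, l, s, a, r)
  "fensargal" → prefix "fensargal" already present; 0 new (none)
  "fensartalu" → prefix "fensar" already present; 4 new (t, a, l, u)
  "fensarrun" → prefix "fensar" already present; 3 new (r, u, n)
  "fensarven" → prefix "fensar" already present; 3 new (v, e, n)
  "fensarrobel" → prefix "fensarr" already present; 4 new (o, b, e, l)
  "fensardorta" → prefix "fensar" already present; 5 new (d, o, r, t, a)
  "pa" → 2 new (p, a)
  "fensarro" → prefix "fensarro" already present; 0 new (none)
  "fensartamor" → prefix "fensarta" already present; 3 new (m, o, r)
  "torrodor" → 8 new (t, o, r, r, o, d, o, r)
Total nodes = 12 + 0 + 4 + 3 + 3 + 4 + 5 + 2 + 0 + 3 + 8 = 44

44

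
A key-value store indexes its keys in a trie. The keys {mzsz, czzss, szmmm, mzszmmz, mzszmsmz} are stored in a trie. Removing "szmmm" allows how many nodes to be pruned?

A node on "szmmm"'s path can go only if nothing else ends at it or branches off below it.
No other word shares any prefix with "szmmm", so all 5 of its nodes go.
Nodes removed: 5

5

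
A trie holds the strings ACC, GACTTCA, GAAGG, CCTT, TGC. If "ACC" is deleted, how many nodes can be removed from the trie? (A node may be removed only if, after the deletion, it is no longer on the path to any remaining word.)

3

Walk "ACC" from the leaf back toward the root, removing each node that no remaining word uses.
No other word shares any prefix with "ACC", so all 3 of its nodes go.
Nodes removed: 3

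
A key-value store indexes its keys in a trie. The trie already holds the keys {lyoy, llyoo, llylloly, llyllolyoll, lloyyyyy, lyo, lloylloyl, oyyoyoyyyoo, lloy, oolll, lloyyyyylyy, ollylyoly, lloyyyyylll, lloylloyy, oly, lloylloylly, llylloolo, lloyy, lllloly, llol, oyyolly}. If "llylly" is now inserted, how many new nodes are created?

1

The longest prefix of "llylly" already in the trie is "llyll" (length 5).
So 6 − 5 = 1 new nodes.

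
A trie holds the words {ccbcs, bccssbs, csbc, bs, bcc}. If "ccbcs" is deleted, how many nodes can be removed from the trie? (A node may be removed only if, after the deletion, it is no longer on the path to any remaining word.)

4

A node on "ccbcs"'s path can go only if nothing else ends at it or branches off below it.
The suffix "cbcs" (4 nodes) is used only by "ccbcs"; the node for "c" still has the child "s", so pruning stops there.
Nodes removed: 4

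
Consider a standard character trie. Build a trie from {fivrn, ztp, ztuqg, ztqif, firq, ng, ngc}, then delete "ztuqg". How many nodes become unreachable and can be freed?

3

A node on "ztuqg"'s path can go only if nothing else ends at it or branches off below it.
The suffix "uqg" (3 nodes) is used only by "ztuqg"; the node for "zt" still has the child "p", so pruning stops there.
Nodes removed: 3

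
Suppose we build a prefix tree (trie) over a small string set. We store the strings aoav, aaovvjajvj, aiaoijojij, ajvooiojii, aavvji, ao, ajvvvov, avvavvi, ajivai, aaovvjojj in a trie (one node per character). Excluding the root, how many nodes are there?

Count nodes per top-level branch (shared prefixes stored once):
  'a'-branch (aaovvjajvj, aaovvjojj, aavvji, aiaoijojij, ajivai, ajvooiojii, ajvvvov, ao, aoav, avvavvi): 52 nodes
Sum: 52

52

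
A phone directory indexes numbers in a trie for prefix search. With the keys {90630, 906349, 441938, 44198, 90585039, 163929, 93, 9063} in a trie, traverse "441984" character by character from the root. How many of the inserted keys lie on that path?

Walk "441984" from the root; an end-of-word marker is hit whenever a stored word is a prefix of "441984".
Prefixes of the query that are stored words: "44198"
Count: 1

1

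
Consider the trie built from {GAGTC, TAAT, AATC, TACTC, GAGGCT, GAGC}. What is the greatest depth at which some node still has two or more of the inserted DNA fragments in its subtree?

Equivalently: take the maximum, over all pairs, of their longest common prefix length.
e.g. "GAGC" and "GAGGCT" share the prefix "GAG" of length 3; no pair shares a longer one.
Longest shared-prefix length: 3

3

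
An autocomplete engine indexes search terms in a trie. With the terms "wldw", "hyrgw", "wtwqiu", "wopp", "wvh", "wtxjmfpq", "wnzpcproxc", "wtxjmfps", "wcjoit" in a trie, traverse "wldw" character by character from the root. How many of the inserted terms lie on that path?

1

Traverse "wldw" character by character; count nodes along the way that are marked as word ends.
Prefixes of the query that are stored words: "wldw"
Count: 1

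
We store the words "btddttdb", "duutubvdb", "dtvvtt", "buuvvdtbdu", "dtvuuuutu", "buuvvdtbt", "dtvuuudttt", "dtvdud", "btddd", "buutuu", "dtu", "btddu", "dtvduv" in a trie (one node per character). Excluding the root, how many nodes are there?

For each word, the new-node count is its length minus the longest prefix already in the trie:
  "btddttdb" → 8 new (b, t, d, d, t, t, d, b)
  "duutubvdb" → 9 new (d, u, u, t, u, b, v, d, b)
  "dtvvtt" → prefix "d" already present; 5 new (t, v, v, t, t)
  "buuvvdtbdu" → prefix "b" already present; 9 new (u, u, v, v, d, t, b, d, u)
  "dtvuuuutu" → prefix "dtv" already present; 6 new (u, u, u, u, t, u)
  "buuvvdtbt" → prefix "buuvvdtb" already present; 1 new (t)
  "dtvuuudttt" → prefix "dtvuuu" already present; 4 new (d, t, t, t)
  "dtvdud" → prefix "dtv" already present; 3 new (d, u, d)
  "btddd" → prefix "btdd" already present; 1 new (d)
  "buutuu" → prefix "buu" already present; 3 new (t, u, u)
  "dtu" → prefix "dt" already present; 1 new (u)
  "btddu" → prefix "btdd" already present; 1 new (u)
  "dtvduv" → prefix "dtvdu" already present; 1 new (v)
Total nodes = 8 + 9 + 5 + 9 + 6 + 1 + 4 + 3 + 1 + 3 + 1 + 1 + 1 = 52

52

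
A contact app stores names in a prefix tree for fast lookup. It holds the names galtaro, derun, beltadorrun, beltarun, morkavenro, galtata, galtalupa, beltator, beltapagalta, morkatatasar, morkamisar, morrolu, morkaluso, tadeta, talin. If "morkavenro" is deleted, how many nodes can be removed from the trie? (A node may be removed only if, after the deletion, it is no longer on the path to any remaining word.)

5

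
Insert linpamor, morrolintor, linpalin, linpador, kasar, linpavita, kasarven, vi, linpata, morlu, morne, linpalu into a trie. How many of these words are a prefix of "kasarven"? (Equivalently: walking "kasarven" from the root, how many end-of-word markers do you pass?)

2

Walk "kasarven" from the root; an end-of-word marker is hit whenever a stored word is a prefix of "kasarven".
Prefixes of the query that are stored words: "kasar", "kasarven"
Count: 2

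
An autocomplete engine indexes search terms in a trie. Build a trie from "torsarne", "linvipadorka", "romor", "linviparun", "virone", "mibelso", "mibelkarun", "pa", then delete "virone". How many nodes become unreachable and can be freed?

6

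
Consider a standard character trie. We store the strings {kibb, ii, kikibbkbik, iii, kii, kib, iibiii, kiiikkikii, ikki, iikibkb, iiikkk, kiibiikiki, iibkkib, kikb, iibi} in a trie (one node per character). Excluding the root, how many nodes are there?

Insert word by word; a character creates a node only if that edge doesn't already exist:
  "kibb" → 4 new (k, i, b, b)
  "ii" → 2 new (i, i)
  "kikibbkbik" → prefix "ki" already present; 8 new (k, i, b, b, k, b, i, k)
  "iii" → prefix "ii" already present; 1 new (i)
  "kii" → prefix "ki" already present; 1 new (i)
  "kib" → prefix "kib" already present; 0 new (none)
  "iibiii" → prefix "ii" already present; 4 new (b, i, i, i)
  "kiiikkikii" → prefix "kii" already present; 7 new (i, k, k, i, k, i, i)
  "ikki" → prefix "i" already present; 3 new (k, k, i)
  "iikibkb" → prefix "ii" already present; 5 new (k, i, b, k, b)
  "iiikkk" → prefix "iii" already present; 3 new (k, k, k)
  "kiibiikiki" → prefix "kii" already present; 7 new (b, i, i, k, i, k, i)
  "iibkkib" → prefix "iib" already present; 4 new (k, k, i, b)
  "kikb" → prefix "kik" already present; 1 new (b)
  "iibi" → prefix "iibi" already present; 0 new (none)
Total nodes = 4 + 2 + 8 + 1 + 1 + 0 + 4 + 7 + 3 + 5 + 3 + 7 + 4 + 1 + 0 = 50

50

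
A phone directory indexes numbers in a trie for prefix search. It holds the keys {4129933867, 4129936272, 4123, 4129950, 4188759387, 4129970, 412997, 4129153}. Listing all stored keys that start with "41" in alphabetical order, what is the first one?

Words with prefix "41", in lexicographic order: "4123", "4129153", "4129933867", "4129936272", "4129950", "412997", "4129970", "4188759387"
Position 1: 4123

4123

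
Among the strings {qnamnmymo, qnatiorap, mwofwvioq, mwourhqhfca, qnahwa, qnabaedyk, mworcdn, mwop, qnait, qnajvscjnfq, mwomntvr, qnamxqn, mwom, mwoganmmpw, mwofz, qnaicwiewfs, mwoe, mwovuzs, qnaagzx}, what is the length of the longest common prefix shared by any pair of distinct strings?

Look for the deepest trie node that still has at least two words in its subtree.
e.g. "mwofwvioq" and "mwofz" share the prefix "mwof" of length 4; no pair shares a longer one.
Longest shared-prefix length: 4

4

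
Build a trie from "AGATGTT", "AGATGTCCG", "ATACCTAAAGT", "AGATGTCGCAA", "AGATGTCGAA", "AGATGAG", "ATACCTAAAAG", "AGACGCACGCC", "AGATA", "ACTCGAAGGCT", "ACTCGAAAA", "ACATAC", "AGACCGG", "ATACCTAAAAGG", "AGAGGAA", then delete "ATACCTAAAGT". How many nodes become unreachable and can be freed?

Walk "ATACCTAAAGT" from the leaf back toward the root, removing each node that no remaining word uses.
The suffix "GT" (2 nodes) is used only by "ATACCTAAAGT"; the node for "ATACCTAAA" still has the child "A", so pruning stops there.
Nodes removed: 2

2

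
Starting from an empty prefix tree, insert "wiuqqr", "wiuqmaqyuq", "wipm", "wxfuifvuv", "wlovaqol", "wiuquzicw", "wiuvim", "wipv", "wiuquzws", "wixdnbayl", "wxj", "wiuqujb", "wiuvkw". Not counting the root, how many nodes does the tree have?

52

Insert word by word; a character creates a node only if that edge doesn't already exist:
  "wiuqqr" → 6 new (w, i, u, q, q, r)
  "wiuqmaqyuq" → prefix "wiuq" already present; 6 new (m, a, q, y, u, q)
  "wipm" → prefix "wi" already present; 2 new (p, m)
  "wxfuifvuv" → prefix "w" already present; 8 new (x, f, u, i, f, v, u, v)
  "wlovaqol" → prefix "w" already present; 7 new (l, o, v, a, q, o, l)
  "wiuquzicw" → prefix "wiuq" already present; 5 new (u, z, i, c, w)
  "wiuvim" → prefix "wiu" already present; 3 new (v, i, m)
  "wipv" → prefix "wip" already present; 1 new (v)
  "wiuquzws" → prefix "wiuquz" already present; 2 new (w, s)
  "wixdnbayl" → prefix "wi" already present; 7 new (x, d, n, b, a, y, l)
  "wxj" → prefix "wx" already present; 1 new (j)
  "wiuqujb" → prefix "wiuqu" already present; 2 new (j, b)
  "wiuvkw" → prefix "wiuv" already present; 2 new (k, w)
Total nodes = 6 + 6 + 2 + 8 + 7 + 5 + 3 + 1 + 2 + 7 + 1 + 2 + 2 = 52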